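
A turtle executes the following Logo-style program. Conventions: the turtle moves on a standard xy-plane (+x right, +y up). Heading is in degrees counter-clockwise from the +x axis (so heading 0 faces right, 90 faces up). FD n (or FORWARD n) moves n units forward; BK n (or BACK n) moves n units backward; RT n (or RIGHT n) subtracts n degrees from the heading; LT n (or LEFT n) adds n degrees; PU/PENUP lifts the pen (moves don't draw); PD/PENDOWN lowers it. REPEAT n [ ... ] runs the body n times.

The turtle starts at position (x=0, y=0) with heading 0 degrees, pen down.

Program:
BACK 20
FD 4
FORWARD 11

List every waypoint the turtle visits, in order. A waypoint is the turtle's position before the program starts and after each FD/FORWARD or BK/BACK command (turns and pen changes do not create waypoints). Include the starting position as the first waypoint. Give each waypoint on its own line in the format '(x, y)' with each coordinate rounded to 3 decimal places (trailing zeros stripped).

Executing turtle program step by step:
Start: pos=(0,0), heading=0, pen down
BK 20: (0,0) -> (-20,0) [heading=0, draw]
FD 4: (-20,0) -> (-16,0) [heading=0, draw]
FD 11: (-16,0) -> (-5,0) [heading=0, draw]
Final: pos=(-5,0), heading=0, 3 segment(s) drawn
Waypoints (4 total):
(0, 0)
(-20, 0)
(-16, 0)
(-5, 0)

Answer: (0, 0)
(-20, 0)
(-16, 0)
(-5, 0)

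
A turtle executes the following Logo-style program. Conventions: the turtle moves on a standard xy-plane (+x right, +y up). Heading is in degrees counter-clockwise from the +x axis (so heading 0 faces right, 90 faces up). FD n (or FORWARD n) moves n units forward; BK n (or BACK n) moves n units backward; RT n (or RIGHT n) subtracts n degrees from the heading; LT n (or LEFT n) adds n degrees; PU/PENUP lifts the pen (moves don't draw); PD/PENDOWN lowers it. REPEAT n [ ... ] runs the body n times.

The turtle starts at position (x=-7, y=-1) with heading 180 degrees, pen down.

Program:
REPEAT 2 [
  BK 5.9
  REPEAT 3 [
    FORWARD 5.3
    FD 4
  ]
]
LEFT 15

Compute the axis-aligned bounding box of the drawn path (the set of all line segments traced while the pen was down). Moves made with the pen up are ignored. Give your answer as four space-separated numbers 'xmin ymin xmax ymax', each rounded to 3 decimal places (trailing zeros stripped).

Answer: -51 -1 -1.1 -1

Derivation:
Executing turtle program step by step:
Start: pos=(-7,-1), heading=180, pen down
REPEAT 2 [
  -- iteration 1/2 --
  BK 5.9: (-7,-1) -> (-1.1,-1) [heading=180, draw]
  REPEAT 3 [
    -- iteration 1/3 --
    FD 5.3: (-1.1,-1) -> (-6.4,-1) [heading=180, draw]
    FD 4: (-6.4,-1) -> (-10.4,-1) [heading=180, draw]
    -- iteration 2/3 --
    FD 5.3: (-10.4,-1) -> (-15.7,-1) [heading=180, draw]
    FD 4: (-15.7,-1) -> (-19.7,-1) [heading=180, draw]
    -- iteration 3/3 --
    FD 5.3: (-19.7,-1) -> (-25,-1) [heading=180, draw]
    FD 4: (-25,-1) -> (-29,-1) [heading=180, draw]
  ]
  -- iteration 2/2 --
  BK 5.9: (-29,-1) -> (-23.1,-1) [heading=180, draw]
  REPEAT 3 [
    -- iteration 1/3 --
    FD 5.3: (-23.1,-1) -> (-28.4,-1) [heading=180, draw]
    FD 4: (-28.4,-1) -> (-32.4,-1) [heading=180, draw]
    -- iteration 2/3 --
    FD 5.3: (-32.4,-1) -> (-37.7,-1) [heading=180, draw]
    FD 4: (-37.7,-1) -> (-41.7,-1) [heading=180, draw]
    -- iteration 3/3 --
    FD 5.3: (-41.7,-1) -> (-47,-1) [heading=180, draw]
    FD 4: (-47,-1) -> (-51,-1) [heading=180, draw]
  ]
]
LT 15: heading 180 -> 195
Final: pos=(-51,-1), heading=195, 14 segment(s) drawn

Segment endpoints: x in {-51, -47, -41.7, -37.7, -32.4, -29, -28.4, -25, -23.1, -19.7, -15.7, -10.4, -7, -6.4, -1.1}, y in {-1, -1, -1, -1, -1, -1, -1, -1, -1, -1, -1, -1, -1, -1}
xmin=-51, ymin=-1, xmax=-1.1, ymax=-1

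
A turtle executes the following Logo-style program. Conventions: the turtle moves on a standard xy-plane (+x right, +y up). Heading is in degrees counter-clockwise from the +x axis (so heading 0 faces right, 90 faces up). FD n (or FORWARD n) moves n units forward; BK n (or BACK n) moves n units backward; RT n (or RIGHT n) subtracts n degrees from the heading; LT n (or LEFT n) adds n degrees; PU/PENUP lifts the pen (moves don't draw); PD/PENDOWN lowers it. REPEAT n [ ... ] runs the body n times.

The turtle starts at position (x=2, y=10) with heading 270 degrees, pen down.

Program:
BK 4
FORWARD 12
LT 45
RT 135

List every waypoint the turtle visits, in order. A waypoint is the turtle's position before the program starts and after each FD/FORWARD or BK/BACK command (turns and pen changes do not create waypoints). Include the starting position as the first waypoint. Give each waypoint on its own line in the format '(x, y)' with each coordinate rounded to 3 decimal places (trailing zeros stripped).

Executing turtle program step by step:
Start: pos=(2,10), heading=270, pen down
BK 4: (2,10) -> (2,14) [heading=270, draw]
FD 12: (2,14) -> (2,2) [heading=270, draw]
LT 45: heading 270 -> 315
RT 135: heading 315 -> 180
Final: pos=(2,2), heading=180, 2 segment(s) drawn
Waypoints (3 total):
(2, 10)
(2, 14)
(2, 2)

Answer: (2, 10)
(2, 14)
(2, 2)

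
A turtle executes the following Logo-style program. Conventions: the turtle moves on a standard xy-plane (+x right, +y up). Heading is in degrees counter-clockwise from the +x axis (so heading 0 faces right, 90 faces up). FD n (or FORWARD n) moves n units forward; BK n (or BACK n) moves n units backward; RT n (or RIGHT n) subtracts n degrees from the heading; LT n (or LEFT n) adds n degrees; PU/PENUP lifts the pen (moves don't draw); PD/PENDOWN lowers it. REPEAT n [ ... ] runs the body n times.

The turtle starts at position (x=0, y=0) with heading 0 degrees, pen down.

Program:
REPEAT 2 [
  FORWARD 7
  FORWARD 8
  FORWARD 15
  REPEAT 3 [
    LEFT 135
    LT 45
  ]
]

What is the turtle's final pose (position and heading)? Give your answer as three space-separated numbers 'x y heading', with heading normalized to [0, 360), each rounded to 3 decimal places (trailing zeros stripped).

Answer: 0 0 0

Derivation:
Executing turtle program step by step:
Start: pos=(0,0), heading=0, pen down
REPEAT 2 [
  -- iteration 1/2 --
  FD 7: (0,0) -> (7,0) [heading=0, draw]
  FD 8: (7,0) -> (15,0) [heading=0, draw]
  FD 15: (15,0) -> (30,0) [heading=0, draw]
  REPEAT 3 [
    -- iteration 1/3 --
    LT 135: heading 0 -> 135
    LT 45: heading 135 -> 180
    -- iteration 2/3 --
    LT 135: heading 180 -> 315
    LT 45: heading 315 -> 0
    -- iteration 3/3 --
    LT 135: heading 0 -> 135
    LT 45: heading 135 -> 180
  ]
  -- iteration 2/2 --
  FD 7: (30,0) -> (23,0) [heading=180, draw]
  FD 8: (23,0) -> (15,0) [heading=180, draw]
  FD 15: (15,0) -> (0,0) [heading=180, draw]
  REPEAT 3 [
    -- iteration 1/3 --
    LT 135: heading 180 -> 315
    LT 45: heading 315 -> 0
    -- iteration 2/3 --
    LT 135: heading 0 -> 135
    LT 45: heading 135 -> 180
    -- iteration 3/3 --
    LT 135: heading 180 -> 315
    LT 45: heading 315 -> 0
  ]
]
Final: pos=(0,0), heading=0, 6 segment(s) drawn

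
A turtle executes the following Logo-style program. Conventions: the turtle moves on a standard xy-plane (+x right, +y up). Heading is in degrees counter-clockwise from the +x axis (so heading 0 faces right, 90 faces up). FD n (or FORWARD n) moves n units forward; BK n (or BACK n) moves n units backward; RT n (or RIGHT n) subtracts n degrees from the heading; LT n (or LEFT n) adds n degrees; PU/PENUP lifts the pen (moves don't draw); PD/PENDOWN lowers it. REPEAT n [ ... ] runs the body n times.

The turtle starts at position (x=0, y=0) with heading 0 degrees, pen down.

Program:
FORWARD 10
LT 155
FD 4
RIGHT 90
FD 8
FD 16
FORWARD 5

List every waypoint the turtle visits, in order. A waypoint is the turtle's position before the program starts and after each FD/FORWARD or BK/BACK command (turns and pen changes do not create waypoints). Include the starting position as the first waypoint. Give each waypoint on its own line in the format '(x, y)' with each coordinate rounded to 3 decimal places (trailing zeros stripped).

Answer: (0, 0)
(10, 0)
(6.375, 1.69)
(9.756, 8.941)
(16.518, 23.442)
(18.631, 27.973)

Derivation:
Executing turtle program step by step:
Start: pos=(0,0), heading=0, pen down
FD 10: (0,0) -> (10,0) [heading=0, draw]
LT 155: heading 0 -> 155
FD 4: (10,0) -> (6.375,1.69) [heading=155, draw]
RT 90: heading 155 -> 65
FD 8: (6.375,1.69) -> (9.756,8.941) [heading=65, draw]
FD 16: (9.756,8.941) -> (16.518,23.442) [heading=65, draw]
FD 5: (16.518,23.442) -> (18.631,27.973) [heading=65, draw]
Final: pos=(18.631,27.973), heading=65, 5 segment(s) drawn
Waypoints (6 total):
(0, 0)
(10, 0)
(6.375, 1.69)
(9.756, 8.941)
(16.518, 23.442)
(18.631, 27.973)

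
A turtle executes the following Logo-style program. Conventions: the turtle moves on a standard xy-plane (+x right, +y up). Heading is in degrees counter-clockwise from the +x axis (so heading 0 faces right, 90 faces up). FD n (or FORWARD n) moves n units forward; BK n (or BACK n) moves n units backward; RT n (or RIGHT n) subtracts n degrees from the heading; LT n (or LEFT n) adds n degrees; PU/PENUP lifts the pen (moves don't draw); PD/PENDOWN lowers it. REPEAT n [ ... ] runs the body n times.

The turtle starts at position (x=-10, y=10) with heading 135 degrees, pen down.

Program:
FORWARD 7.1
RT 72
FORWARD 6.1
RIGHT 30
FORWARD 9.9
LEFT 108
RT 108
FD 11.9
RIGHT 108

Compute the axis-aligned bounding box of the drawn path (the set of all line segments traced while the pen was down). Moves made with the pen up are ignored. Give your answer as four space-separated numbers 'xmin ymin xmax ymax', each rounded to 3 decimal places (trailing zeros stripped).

Answer: -15.02 10 6.032 32.329

Derivation:
Executing turtle program step by step:
Start: pos=(-10,10), heading=135, pen down
FD 7.1: (-10,10) -> (-15.02,15.02) [heading=135, draw]
RT 72: heading 135 -> 63
FD 6.1: (-15.02,15.02) -> (-12.251,20.456) [heading=63, draw]
RT 30: heading 63 -> 33
FD 9.9: (-12.251,20.456) -> (-3.948,25.848) [heading=33, draw]
LT 108: heading 33 -> 141
RT 108: heading 141 -> 33
FD 11.9: (-3.948,25.848) -> (6.032,32.329) [heading=33, draw]
RT 108: heading 33 -> 285
Final: pos=(6.032,32.329), heading=285, 4 segment(s) drawn

Segment endpoints: x in {-15.02, -12.251, -10, -3.948, 6.032}, y in {10, 15.02, 20.456, 25.848, 32.329}
xmin=-15.02, ymin=10, xmax=6.032, ymax=32.329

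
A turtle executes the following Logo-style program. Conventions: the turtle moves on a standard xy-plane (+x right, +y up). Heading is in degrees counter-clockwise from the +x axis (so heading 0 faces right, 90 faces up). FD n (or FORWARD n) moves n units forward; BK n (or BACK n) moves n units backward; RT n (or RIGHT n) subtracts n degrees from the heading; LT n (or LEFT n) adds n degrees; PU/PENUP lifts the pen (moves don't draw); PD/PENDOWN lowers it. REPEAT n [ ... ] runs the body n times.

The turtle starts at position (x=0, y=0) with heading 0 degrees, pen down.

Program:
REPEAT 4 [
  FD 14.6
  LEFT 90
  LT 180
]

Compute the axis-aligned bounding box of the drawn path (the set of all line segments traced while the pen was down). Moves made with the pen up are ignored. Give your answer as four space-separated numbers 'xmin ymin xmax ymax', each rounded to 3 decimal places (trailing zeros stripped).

Executing turtle program step by step:
Start: pos=(0,0), heading=0, pen down
REPEAT 4 [
  -- iteration 1/4 --
  FD 14.6: (0,0) -> (14.6,0) [heading=0, draw]
  LT 90: heading 0 -> 90
  LT 180: heading 90 -> 270
  -- iteration 2/4 --
  FD 14.6: (14.6,0) -> (14.6,-14.6) [heading=270, draw]
  LT 90: heading 270 -> 0
  LT 180: heading 0 -> 180
  -- iteration 3/4 --
  FD 14.6: (14.6,-14.6) -> (0,-14.6) [heading=180, draw]
  LT 90: heading 180 -> 270
  LT 180: heading 270 -> 90
  -- iteration 4/4 --
  FD 14.6: (0,-14.6) -> (0,0) [heading=90, draw]
  LT 90: heading 90 -> 180
  LT 180: heading 180 -> 0
]
Final: pos=(0,0), heading=0, 4 segment(s) drawn

Segment endpoints: x in {0, 0, 0, 14.6, 14.6}, y in {-14.6, -14.6, 0, 0}
xmin=0, ymin=-14.6, xmax=14.6, ymax=0

Answer: 0 -14.6 14.6 0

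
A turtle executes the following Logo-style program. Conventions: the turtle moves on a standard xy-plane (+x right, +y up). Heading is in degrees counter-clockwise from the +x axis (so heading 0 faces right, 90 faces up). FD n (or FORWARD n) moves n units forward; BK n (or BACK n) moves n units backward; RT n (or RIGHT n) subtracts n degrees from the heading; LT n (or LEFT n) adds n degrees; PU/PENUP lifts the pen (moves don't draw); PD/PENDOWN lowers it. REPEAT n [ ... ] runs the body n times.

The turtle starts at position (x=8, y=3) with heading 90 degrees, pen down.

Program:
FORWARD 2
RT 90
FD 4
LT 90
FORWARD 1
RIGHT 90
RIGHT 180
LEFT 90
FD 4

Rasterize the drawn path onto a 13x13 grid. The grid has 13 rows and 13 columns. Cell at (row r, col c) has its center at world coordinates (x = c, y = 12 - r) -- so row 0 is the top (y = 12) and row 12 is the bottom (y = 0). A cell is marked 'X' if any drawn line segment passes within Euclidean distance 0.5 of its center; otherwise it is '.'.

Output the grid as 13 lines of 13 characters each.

Segment 0: (8,3) -> (8,5)
Segment 1: (8,5) -> (12,5)
Segment 2: (12,5) -> (12,6)
Segment 3: (12,6) -> (12,2)

Answer: .............
.............
.............
.............
.............
.............
............X
........XXXXX
........X...X
........X...X
............X
.............
.............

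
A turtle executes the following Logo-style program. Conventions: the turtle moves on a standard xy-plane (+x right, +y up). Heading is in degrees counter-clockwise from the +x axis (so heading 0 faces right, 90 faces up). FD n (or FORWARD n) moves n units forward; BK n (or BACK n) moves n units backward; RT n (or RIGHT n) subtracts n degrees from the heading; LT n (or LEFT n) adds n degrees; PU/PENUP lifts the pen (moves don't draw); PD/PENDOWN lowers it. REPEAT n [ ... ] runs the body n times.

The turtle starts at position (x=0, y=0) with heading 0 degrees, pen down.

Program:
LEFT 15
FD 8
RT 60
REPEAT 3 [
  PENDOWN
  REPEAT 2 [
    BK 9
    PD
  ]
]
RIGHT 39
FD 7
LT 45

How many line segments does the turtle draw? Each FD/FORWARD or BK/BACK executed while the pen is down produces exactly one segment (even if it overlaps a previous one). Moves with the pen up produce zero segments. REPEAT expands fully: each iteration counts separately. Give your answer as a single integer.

Answer: 8

Derivation:
Executing turtle program step by step:
Start: pos=(0,0), heading=0, pen down
LT 15: heading 0 -> 15
FD 8: (0,0) -> (7.727,2.071) [heading=15, draw]
RT 60: heading 15 -> 315
REPEAT 3 [
  -- iteration 1/3 --
  PD: pen down
  REPEAT 2 [
    -- iteration 1/2 --
    BK 9: (7.727,2.071) -> (1.363,8.435) [heading=315, draw]
    PD: pen down
    -- iteration 2/2 --
    BK 9: (1.363,8.435) -> (-5.001,14.798) [heading=315, draw]
    PD: pen down
  ]
  -- iteration 2/3 --
  PD: pen down
  REPEAT 2 [
    -- iteration 1/2 --
    BK 9: (-5.001,14.798) -> (-11.364,21.162) [heading=315, draw]
    PD: pen down
    -- iteration 2/2 --
    BK 9: (-11.364,21.162) -> (-17.728,27.526) [heading=315, draw]
    PD: pen down
  ]
  -- iteration 3/3 --
  PD: pen down
  REPEAT 2 [
    -- iteration 1/2 --
    BK 9: (-17.728,27.526) -> (-24.092,33.89) [heading=315, draw]
    PD: pen down
    -- iteration 2/2 --
    BK 9: (-24.092,33.89) -> (-30.456,40.254) [heading=315, draw]
    PD: pen down
  ]
]
RT 39: heading 315 -> 276
FD 7: (-30.456,40.254) -> (-29.725,33.293) [heading=276, draw]
LT 45: heading 276 -> 321
Final: pos=(-29.725,33.293), heading=321, 8 segment(s) drawn
Segments drawn: 8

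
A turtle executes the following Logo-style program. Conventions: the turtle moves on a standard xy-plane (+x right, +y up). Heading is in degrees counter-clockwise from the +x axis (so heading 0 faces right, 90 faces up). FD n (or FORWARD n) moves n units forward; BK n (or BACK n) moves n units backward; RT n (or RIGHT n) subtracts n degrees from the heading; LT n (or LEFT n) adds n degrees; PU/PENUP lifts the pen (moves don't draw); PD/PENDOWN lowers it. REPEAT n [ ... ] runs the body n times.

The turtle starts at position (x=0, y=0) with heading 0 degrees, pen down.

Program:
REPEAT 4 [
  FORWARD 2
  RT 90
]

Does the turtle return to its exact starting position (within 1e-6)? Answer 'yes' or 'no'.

Answer: yes

Derivation:
Executing turtle program step by step:
Start: pos=(0,0), heading=0, pen down
REPEAT 4 [
  -- iteration 1/4 --
  FD 2: (0,0) -> (2,0) [heading=0, draw]
  RT 90: heading 0 -> 270
  -- iteration 2/4 --
  FD 2: (2,0) -> (2,-2) [heading=270, draw]
  RT 90: heading 270 -> 180
  -- iteration 3/4 --
  FD 2: (2,-2) -> (0,-2) [heading=180, draw]
  RT 90: heading 180 -> 90
  -- iteration 4/4 --
  FD 2: (0,-2) -> (0,0) [heading=90, draw]
  RT 90: heading 90 -> 0
]
Final: pos=(0,0), heading=0, 4 segment(s) drawn

Start position: (0, 0)
Final position: (0, 0)
Distance = 0; < 1e-6 -> CLOSED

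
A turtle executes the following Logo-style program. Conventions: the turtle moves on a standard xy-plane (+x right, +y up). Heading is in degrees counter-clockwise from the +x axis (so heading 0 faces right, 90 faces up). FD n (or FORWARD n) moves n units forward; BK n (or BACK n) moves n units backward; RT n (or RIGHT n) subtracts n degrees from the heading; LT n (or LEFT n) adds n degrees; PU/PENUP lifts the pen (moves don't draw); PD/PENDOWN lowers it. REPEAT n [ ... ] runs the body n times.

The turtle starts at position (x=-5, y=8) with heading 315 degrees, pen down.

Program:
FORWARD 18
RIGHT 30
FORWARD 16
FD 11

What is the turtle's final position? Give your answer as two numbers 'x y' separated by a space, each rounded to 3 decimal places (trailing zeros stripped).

Answer: 14.716 -30.808

Derivation:
Executing turtle program step by step:
Start: pos=(-5,8), heading=315, pen down
FD 18: (-5,8) -> (7.728,-4.728) [heading=315, draw]
RT 30: heading 315 -> 285
FD 16: (7.728,-4.728) -> (11.869,-20.183) [heading=285, draw]
FD 11: (11.869,-20.183) -> (14.716,-30.808) [heading=285, draw]
Final: pos=(14.716,-30.808), heading=285, 3 segment(s) drawn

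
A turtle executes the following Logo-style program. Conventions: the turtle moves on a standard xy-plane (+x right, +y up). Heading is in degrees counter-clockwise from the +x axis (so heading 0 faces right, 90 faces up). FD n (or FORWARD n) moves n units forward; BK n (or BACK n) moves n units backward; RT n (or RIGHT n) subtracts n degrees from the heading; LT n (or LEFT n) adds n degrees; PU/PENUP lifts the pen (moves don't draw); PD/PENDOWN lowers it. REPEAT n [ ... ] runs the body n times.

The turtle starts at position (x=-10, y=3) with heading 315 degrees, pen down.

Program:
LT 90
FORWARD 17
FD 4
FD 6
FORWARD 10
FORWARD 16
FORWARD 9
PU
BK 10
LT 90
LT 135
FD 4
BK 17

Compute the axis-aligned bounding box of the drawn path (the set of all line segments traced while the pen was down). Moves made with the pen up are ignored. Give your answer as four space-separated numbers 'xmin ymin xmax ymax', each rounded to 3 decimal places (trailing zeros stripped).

Answer: -10 3 33.841 46.841

Derivation:
Executing turtle program step by step:
Start: pos=(-10,3), heading=315, pen down
LT 90: heading 315 -> 45
FD 17: (-10,3) -> (2.021,15.021) [heading=45, draw]
FD 4: (2.021,15.021) -> (4.849,17.849) [heading=45, draw]
FD 6: (4.849,17.849) -> (9.092,22.092) [heading=45, draw]
FD 10: (9.092,22.092) -> (16.163,29.163) [heading=45, draw]
FD 16: (16.163,29.163) -> (27.477,40.477) [heading=45, draw]
FD 9: (27.477,40.477) -> (33.841,46.841) [heading=45, draw]
PU: pen up
BK 10: (33.841,46.841) -> (26.77,39.77) [heading=45, move]
LT 90: heading 45 -> 135
LT 135: heading 135 -> 270
FD 4: (26.77,39.77) -> (26.77,35.77) [heading=270, move]
BK 17: (26.77,35.77) -> (26.77,52.77) [heading=270, move]
Final: pos=(26.77,52.77), heading=270, 6 segment(s) drawn

Segment endpoints: x in {-10, 2.021, 4.849, 9.092, 16.163, 27.477, 33.841}, y in {3, 15.021, 17.849, 22.092, 29.163, 40.477, 46.841}
xmin=-10, ymin=3, xmax=33.841, ymax=46.841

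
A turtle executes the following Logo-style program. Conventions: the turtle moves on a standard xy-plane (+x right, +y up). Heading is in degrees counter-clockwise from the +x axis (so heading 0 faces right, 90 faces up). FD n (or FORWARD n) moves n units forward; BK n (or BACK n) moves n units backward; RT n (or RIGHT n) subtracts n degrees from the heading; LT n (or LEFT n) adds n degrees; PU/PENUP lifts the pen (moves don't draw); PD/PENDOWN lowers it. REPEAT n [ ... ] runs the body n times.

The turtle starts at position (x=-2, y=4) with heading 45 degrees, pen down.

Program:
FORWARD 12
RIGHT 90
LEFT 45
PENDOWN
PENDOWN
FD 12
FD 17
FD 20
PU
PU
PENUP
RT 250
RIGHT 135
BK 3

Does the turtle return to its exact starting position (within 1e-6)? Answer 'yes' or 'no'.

Executing turtle program step by step:
Start: pos=(-2,4), heading=45, pen down
FD 12: (-2,4) -> (6.485,12.485) [heading=45, draw]
RT 90: heading 45 -> 315
LT 45: heading 315 -> 0
PD: pen down
PD: pen down
FD 12: (6.485,12.485) -> (18.485,12.485) [heading=0, draw]
FD 17: (18.485,12.485) -> (35.485,12.485) [heading=0, draw]
FD 20: (35.485,12.485) -> (55.485,12.485) [heading=0, draw]
PU: pen up
PU: pen up
PU: pen up
RT 250: heading 0 -> 110
RT 135: heading 110 -> 335
BK 3: (55.485,12.485) -> (52.766,13.753) [heading=335, move]
Final: pos=(52.766,13.753), heading=335, 4 segment(s) drawn

Start position: (-2, 4)
Final position: (52.766, 13.753)
Distance = 55.628; >= 1e-6 -> NOT closed

Answer: no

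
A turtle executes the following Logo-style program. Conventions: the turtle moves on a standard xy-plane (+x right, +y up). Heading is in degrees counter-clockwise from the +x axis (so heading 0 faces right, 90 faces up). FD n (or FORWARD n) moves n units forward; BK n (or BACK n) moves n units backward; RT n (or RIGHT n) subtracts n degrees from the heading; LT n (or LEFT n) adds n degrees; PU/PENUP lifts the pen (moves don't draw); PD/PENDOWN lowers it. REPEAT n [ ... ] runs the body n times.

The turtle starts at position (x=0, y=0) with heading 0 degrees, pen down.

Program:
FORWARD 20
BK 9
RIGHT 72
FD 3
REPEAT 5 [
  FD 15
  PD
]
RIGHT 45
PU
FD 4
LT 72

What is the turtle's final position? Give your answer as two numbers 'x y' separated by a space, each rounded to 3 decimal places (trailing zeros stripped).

Executing turtle program step by step:
Start: pos=(0,0), heading=0, pen down
FD 20: (0,0) -> (20,0) [heading=0, draw]
BK 9: (20,0) -> (11,0) [heading=0, draw]
RT 72: heading 0 -> 288
FD 3: (11,0) -> (11.927,-2.853) [heading=288, draw]
REPEAT 5 [
  -- iteration 1/5 --
  FD 15: (11.927,-2.853) -> (16.562,-17.119) [heading=288, draw]
  PD: pen down
  -- iteration 2/5 --
  FD 15: (16.562,-17.119) -> (21.198,-31.385) [heading=288, draw]
  PD: pen down
  -- iteration 3/5 --
  FD 15: (21.198,-31.385) -> (25.833,-45.651) [heading=288, draw]
  PD: pen down
  -- iteration 4/5 --
  FD 15: (25.833,-45.651) -> (30.468,-59.917) [heading=288, draw]
  PD: pen down
  -- iteration 5/5 --
  FD 15: (30.468,-59.917) -> (35.103,-74.182) [heading=288, draw]
  PD: pen down
]
RT 45: heading 288 -> 243
PU: pen up
FD 4: (35.103,-74.182) -> (33.287,-77.746) [heading=243, move]
LT 72: heading 243 -> 315
Final: pos=(33.287,-77.746), heading=315, 8 segment(s) drawn

Answer: 33.287 -77.746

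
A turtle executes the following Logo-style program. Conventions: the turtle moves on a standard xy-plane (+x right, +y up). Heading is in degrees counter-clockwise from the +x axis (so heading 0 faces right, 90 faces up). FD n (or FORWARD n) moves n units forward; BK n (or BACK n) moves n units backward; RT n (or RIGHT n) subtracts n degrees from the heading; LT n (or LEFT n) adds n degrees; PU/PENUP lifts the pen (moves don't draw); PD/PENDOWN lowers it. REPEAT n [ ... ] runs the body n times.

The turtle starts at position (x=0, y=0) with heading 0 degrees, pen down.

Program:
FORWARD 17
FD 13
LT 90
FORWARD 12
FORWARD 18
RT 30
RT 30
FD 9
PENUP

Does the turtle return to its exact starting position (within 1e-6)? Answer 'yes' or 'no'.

Executing turtle program step by step:
Start: pos=(0,0), heading=0, pen down
FD 17: (0,0) -> (17,0) [heading=0, draw]
FD 13: (17,0) -> (30,0) [heading=0, draw]
LT 90: heading 0 -> 90
FD 12: (30,0) -> (30,12) [heading=90, draw]
FD 18: (30,12) -> (30,30) [heading=90, draw]
RT 30: heading 90 -> 60
RT 30: heading 60 -> 30
FD 9: (30,30) -> (37.794,34.5) [heading=30, draw]
PU: pen up
Final: pos=(37.794,34.5), heading=30, 5 segment(s) drawn

Start position: (0, 0)
Final position: (37.794, 34.5)
Distance = 51.173; >= 1e-6 -> NOT closed

Answer: no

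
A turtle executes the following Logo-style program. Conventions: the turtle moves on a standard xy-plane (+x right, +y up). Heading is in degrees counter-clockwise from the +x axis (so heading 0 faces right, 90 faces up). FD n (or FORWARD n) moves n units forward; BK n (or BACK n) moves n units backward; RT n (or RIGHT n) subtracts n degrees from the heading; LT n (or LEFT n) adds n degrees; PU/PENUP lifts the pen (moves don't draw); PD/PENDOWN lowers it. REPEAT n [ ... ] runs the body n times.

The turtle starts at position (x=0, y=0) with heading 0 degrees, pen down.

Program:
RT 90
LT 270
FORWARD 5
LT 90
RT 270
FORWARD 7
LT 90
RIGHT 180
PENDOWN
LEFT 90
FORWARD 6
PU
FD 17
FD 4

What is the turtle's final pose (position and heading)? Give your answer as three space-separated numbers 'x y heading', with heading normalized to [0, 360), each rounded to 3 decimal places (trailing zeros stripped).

Executing turtle program step by step:
Start: pos=(0,0), heading=0, pen down
RT 90: heading 0 -> 270
LT 270: heading 270 -> 180
FD 5: (0,0) -> (-5,0) [heading=180, draw]
LT 90: heading 180 -> 270
RT 270: heading 270 -> 0
FD 7: (-5,0) -> (2,0) [heading=0, draw]
LT 90: heading 0 -> 90
RT 180: heading 90 -> 270
PD: pen down
LT 90: heading 270 -> 0
FD 6: (2,0) -> (8,0) [heading=0, draw]
PU: pen up
FD 17: (8,0) -> (25,0) [heading=0, move]
FD 4: (25,0) -> (29,0) [heading=0, move]
Final: pos=(29,0), heading=0, 3 segment(s) drawn

Answer: 29 0 0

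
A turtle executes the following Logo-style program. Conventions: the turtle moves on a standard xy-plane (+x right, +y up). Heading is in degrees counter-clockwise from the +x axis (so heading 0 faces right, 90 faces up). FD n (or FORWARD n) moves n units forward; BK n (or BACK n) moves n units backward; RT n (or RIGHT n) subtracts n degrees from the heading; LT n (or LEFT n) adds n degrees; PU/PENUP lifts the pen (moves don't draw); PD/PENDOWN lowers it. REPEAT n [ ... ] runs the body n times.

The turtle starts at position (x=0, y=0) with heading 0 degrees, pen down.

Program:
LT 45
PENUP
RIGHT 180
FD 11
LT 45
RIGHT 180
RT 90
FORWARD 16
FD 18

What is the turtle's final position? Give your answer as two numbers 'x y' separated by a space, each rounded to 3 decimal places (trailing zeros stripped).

Answer: 26.222 -7.778

Derivation:
Executing turtle program step by step:
Start: pos=(0,0), heading=0, pen down
LT 45: heading 0 -> 45
PU: pen up
RT 180: heading 45 -> 225
FD 11: (0,0) -> (-7.778,-7.778) [heading=225, move]
LT 45: heading 225 -> 270
RT 180: heading 270 -> 90
RT 90: heading 90 -> 0
FD 16: (-7.778,-7.778) -> (8.222,-7.778) [heading=0, move]
FD 18: (8.222,-7.778) -> (26.222,-7.778) [heading=0, move]
Final: pos=(26.222,-7.778), heading=0, 0 segment(s) drawn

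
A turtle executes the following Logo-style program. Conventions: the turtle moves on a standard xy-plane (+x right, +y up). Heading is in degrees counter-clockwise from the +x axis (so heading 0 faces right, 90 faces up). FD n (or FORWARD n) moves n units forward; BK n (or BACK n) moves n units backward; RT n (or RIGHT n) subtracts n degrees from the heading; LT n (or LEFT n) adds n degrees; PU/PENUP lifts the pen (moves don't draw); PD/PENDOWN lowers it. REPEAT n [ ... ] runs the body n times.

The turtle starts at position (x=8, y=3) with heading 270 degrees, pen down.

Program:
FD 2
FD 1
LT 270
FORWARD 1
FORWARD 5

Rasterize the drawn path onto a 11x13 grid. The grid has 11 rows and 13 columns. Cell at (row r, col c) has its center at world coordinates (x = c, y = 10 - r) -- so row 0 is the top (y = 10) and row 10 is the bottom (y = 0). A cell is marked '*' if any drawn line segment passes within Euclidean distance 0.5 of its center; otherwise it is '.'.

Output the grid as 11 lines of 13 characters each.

Answer: .............
.............
.............
.............
.............
.............
.............
........*....
........*....
........*....
..*******....

Derivation:
Segment 0: (8,3) -> (8,1)
Segment 1: (8,1) -> (8,0)
Segment 2: (8,0) -> (7,0)
Segment 3: (7,0) -> (2,0)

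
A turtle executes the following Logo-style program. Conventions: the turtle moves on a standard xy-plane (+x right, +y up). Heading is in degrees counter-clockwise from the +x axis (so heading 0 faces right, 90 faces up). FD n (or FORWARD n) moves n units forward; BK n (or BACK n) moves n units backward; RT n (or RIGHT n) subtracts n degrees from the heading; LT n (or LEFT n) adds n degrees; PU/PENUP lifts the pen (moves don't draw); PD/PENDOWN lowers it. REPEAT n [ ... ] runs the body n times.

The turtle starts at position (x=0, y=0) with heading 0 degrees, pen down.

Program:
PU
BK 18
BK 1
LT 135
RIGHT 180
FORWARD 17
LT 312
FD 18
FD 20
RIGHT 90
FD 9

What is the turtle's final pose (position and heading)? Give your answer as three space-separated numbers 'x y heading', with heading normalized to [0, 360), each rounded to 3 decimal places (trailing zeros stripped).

Answer: -17.956 -49.498 177

Derivation:
Executing turtle program step by step:
Start: pos=(0,0), heading=0, pen down
PU: pen up
BK 18: (0,0) -> (-18,0) [heading=0, move]
BK 1: (-18,0) -> (-19,0) [heading=0, move]
LT 135: heading 0 -> 135
RT 180: heading 135 -> 315
FD 17: (-19,0) -> (-6.979,-12.021) [heading=315, move]
LT 312: heading 315 -> 267
FD 18: (-6.979,-12.021) -> (-7.921,-29.996) [heading=267, move]
FD 20: (-7.921,-29.996) -> (-8.968,-49.969) [heading=267, move]
RT 90: heading 267 -> 177
FD 9: (-8.968,-49.969) -> (-17.956,-49.498) [heading=177, move]
Final: pos=(-17.956,-49.498), heading=177, 0 segment(s) drawn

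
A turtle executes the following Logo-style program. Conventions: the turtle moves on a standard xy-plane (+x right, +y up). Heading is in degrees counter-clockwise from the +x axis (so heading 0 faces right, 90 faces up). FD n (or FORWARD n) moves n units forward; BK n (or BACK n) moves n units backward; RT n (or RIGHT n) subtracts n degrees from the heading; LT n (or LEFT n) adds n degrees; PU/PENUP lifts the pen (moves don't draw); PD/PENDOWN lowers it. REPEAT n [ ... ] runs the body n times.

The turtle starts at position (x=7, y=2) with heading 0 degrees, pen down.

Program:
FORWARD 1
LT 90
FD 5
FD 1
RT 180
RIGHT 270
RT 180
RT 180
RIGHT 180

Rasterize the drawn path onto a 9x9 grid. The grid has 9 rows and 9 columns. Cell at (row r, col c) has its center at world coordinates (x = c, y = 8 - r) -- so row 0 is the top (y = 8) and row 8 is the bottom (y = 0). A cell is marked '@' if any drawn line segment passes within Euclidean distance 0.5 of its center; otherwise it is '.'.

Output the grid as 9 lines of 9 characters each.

Segment 0: (7,2) -> (8,2)
Segment 1: (8,2) -> (8,7)
Segment 2: (8,7) -> (8,8)

Answer: ........@
........@
........@
........@
........@
........@
.......@@
.........
.........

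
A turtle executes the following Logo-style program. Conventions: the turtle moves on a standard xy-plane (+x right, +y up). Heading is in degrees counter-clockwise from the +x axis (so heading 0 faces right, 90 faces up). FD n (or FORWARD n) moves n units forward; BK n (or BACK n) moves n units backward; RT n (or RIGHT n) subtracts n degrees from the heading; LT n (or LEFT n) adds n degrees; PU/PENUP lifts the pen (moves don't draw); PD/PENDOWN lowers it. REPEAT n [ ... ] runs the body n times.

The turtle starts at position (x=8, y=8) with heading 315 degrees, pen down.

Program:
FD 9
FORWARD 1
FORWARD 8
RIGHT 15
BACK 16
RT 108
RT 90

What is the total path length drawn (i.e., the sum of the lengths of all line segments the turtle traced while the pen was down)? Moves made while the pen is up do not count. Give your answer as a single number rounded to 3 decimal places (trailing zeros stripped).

Executing turtle program step by step:
Start: pos=(8,8), heading=315, pen down
FD 9: (8,8) -> (14.364,1.636) [heading=315, draw]
FD 1: (14.364,1.636) -> (15.071,0.929) [heading=315, draw]
FD 8: (15.071,0.929) -> (20.728,-4.728) [heading=315, draw]
RT 15: heading 315 -> 300
BK 16: (20.728,-4.728) -> (12.728,9.128) [heading=300, draw]
RT 108: heading 300 -> 192
RT 90: heading 192 -> 102
Final: pos=(12.728,9.128), heading=102, 4 segment(s) drawn

Segment lengths:
  seg 1: (8,8) -> (14.364,1.636), length = 9
  seg 2: (14.364,1.636) -> (15.071,0.929), length = 1
  seg 3: (15.071,0.929) -> (20.728,-4.728), length = 8
  seg 4: (20.728,-4.728) -> (12.728,9.128), length = 16
Total = 34

Answer: 34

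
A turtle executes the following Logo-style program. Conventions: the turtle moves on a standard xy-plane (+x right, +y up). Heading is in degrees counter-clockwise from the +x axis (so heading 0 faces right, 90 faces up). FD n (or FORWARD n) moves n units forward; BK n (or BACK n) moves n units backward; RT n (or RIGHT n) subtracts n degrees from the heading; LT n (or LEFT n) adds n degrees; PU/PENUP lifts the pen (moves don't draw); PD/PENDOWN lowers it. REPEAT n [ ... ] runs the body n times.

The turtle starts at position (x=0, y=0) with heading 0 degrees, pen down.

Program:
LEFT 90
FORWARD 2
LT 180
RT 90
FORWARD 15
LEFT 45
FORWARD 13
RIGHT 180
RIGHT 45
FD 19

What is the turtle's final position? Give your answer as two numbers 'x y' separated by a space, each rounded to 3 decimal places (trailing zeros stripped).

Executing turtle program step by step:
Start: pos=(0,0), heading=0, pen down
LT 90: heading 0 -> 90
FD 2: (0,0) -> (0,2) [heading=90, draw]
LT 180: heading 90 -> 270
RT 90: heading 270 -> 180
FD 15: (0,2) -> (-15,2) [heading=180, draw]
LT 45: heading 180 -> 225
FD 13: (-15,2) -> (-24.192,-7.192) [heading=225, draw]
RT 180: heading 225 -> 45
RT 45: heading 45 -> 0
FD 19: (-24.192,-7.192) -> (-5.192,-7.192) [heading=0, draw]
Final: pos=(-5.192,-7.192), heading=0, 4 segment(s) drawn

Answer: -5.192 -7.192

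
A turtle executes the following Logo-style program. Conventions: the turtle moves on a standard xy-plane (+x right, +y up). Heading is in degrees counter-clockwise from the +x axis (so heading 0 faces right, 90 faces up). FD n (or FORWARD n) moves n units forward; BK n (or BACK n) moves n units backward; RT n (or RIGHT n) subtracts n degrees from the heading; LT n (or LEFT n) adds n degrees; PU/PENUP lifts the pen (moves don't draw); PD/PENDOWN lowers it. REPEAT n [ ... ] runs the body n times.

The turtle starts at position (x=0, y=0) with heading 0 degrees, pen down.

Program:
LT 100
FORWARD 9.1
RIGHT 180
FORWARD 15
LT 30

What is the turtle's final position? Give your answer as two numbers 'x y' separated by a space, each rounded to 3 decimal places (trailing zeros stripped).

Executing turtle program step by step:
Start: pos=(0,0), heading=0, pen down
LT 100: heading 0 -> 100
FD 9.1: (0,0) -> (-1.58,8.962) [heading=100, draw]
RT 180: heading 100 -> 280
FD 15: (-1.58,8.962) -> (1.025,-5.81) [heading=280, draw]
LT 30: heading 280 -> 310
Final: pos=(1.025,-5.81), heading=310, 2 segment(s) drawn

Answer: 1.025 -5.81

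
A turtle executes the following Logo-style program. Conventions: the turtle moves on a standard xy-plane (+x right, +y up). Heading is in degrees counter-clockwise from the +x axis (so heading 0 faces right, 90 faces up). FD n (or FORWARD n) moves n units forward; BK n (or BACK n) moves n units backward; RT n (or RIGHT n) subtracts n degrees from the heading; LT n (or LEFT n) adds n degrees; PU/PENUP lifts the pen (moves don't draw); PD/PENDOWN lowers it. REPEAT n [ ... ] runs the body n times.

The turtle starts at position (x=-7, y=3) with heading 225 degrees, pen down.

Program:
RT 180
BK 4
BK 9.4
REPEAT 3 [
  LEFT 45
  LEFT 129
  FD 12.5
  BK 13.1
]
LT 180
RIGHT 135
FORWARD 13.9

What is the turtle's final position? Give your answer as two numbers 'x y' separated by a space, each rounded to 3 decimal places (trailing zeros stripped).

Executing turtle program step by step:
Start: pos=(-7,3), heading=225, pen down
RT 180: heading 225 -> 45
BK 4: (-7,3) -> (-9.828,0.172) [heading=45, draw]
BK 9.4: (-9.828,0.172) -> (-16.475,-6.475) [heading=45, draw]
REPEAT 3 [
  -- iteration 1/3 --
  LT 45: heading 45 -> 90
  LT 129: heading 90 -> 219
  FD 12.5: (-16.475,-6.475) -> (-26.19,-14.342) [heading=219, draw]
  BK 13.1: (-26.19,-14.342) -> (-16.009,-6.098) [heading=219, draw]
  -- iteration 2/3 --
  LT 45: heading 219 -> 264
  LT 129: heading 264 -> 33
  FD 12.5: (-16.009,-6.098) -> (-5.526,0.71) [heading=33, draw]
  BK 13.1: (-5.526,0.71) -> (-16.512,-6.424) [heading=33, draw]
  -- iteration 3/3 --
  LT 45: heading 33 -> 78
  LT 129: heading 78 -> 207
  FD 12.5: (-16.512,-6.424) -> (-27.65,-12.099) [heading=207, draw]
  BK 13.1: (-27.65,-12.099) -> (-15.978,-6.152) [heading=207, draw]
]
LT 180: heading 207 -> 27
RT 135: heading 27 -> 252
FD 13.9: (-15.978,-6.152) -> (-20.273,-19.372) [heading=252, draw]
Final: pos=(-20.273,-19.372), heading=252, 9 segment(s) drawn

Answer: -20.273 -19.372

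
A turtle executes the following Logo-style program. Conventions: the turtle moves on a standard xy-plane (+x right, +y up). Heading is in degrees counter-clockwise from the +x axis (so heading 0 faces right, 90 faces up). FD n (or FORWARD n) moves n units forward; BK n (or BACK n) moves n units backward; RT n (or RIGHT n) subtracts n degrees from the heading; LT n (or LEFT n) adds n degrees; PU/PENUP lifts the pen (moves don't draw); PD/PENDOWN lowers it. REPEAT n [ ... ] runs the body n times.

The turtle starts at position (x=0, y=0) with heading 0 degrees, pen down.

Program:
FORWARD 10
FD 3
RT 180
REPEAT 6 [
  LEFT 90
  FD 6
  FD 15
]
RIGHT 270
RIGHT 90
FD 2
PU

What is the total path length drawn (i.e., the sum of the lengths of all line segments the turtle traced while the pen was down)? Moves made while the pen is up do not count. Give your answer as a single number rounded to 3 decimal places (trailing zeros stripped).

Executing turtle program step by step:
Start: pos=(0,0), heading=0, pen down
FD 10: (0,0) -> (10,0) [heading=0, draw]
FD 3: (10,0) -> (13,0) [heading=0, draw]
RT 180: heading 0 -> 180
REPEAT 6 [
  -- iteration 1/6 --
  LT 90: heading 180 -> 270
  FD 6: (13,0) -> (13,-6) [heading=270, draw]
  FD 15: (13,-6) -> (13,-21) [heading=270, draw]
  -- iteration 2/6 --
  LT 90: heading 270 -> 0
  FD 6: (13,-21) -> (19,-21) [heading=0, draw]
  FD 15: (19,-21) -> (34,-21) [heading=0, draw]
  -- iteration 3/6 --
  LT 90: heading 0 -> 90
  FD 6: (34,-21) -> (34,-15) [heading=90, draw]
  FD 15: (34,-15) -> (34,0) [heading=90, draw]
  -- iteration 4/6 --
  LT 90: heading 90 -> 180
  FD 6: (34,0) -> (28,0) [heading=180, draw]
  FD 15: (28,0) -> (13,0) [heading=180, draw]
  -- iteration 5/6 --
  LT 90: heading 180 -> 270
  FD 6: (13,0) -> (13,-6) [heading=270, draw]
  FD 15: (13,-6) -> (13,-21) [heading=270, draw]
  -- iteration 6/6 --
  LT 90: heading 270 -> 0
  FD 6: (13,-21) -> (19,-21) [heading=0, draw]
  FD 15: (19,-21) -> (34,-21) [heading=0, draw]
]
RT 270: heading 0 -> 90
RT 90: heading 90 -> 0
FD 2: (34,-21) -> (36,-21) [heading=0, draw]
PU: pen up
Final: pos=(36,-21), heading=0, 15 segment(s) drawn

Segment lengths:
  seg 1: (0,0) -> (10,0), length = 10
  seg 2: (10,0) -> (13,0), length = 3
  seg 3: (13,0) -> (13,-6), length = 6
  seg 4: (13,-6) -> (13,-21), length = 15
  seg 5: (13,-21) -> (19,-21), length = 6
  seg 6: (19,-21) -> (34,-21), length = 15
  seg 7: (34,-21) -> (34,-15), length = 6
  seg 8: (34,-15) -> (34,0), length = 15
  seg 9: (34,0) -> (28,0), length = 6
  seg 10: (28,0) -> (13,0), length = 15
  seg 11: (13,0) -> (13,-6), length = 6
  seg 12: (13,-6) -> (13,-21), length = 15
  seg 13: (13,-21) -> (19,-21), length = 6
  seg 14: (19,-21) -> (34,-21), length = 15
  seg 15: (34,-21) -> (36,-21), length = 2
Total = 141

Answer: 141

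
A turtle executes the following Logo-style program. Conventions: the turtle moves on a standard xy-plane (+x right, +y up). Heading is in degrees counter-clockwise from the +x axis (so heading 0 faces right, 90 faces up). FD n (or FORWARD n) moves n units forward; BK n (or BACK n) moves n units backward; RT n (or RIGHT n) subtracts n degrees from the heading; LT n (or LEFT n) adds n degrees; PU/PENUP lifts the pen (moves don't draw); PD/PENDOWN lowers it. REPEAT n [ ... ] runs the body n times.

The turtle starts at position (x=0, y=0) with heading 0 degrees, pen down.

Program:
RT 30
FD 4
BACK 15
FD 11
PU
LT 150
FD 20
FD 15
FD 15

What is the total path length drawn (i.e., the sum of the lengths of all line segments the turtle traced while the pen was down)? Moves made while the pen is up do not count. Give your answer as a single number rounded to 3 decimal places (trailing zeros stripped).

Answer: 30

Derivation:
Executing turtle program step by step:
Start: pos=(0,0), heading=0, pen down
RT 30: heading 0 -> 330
FD 4: (0,0) -> (3.464,-2) [heading=330, draw]
BK 15: (3.464,-2) -> (-9.526,5.5) [heading=330, draw]
FD 11: (-9.526,5.5) -> (0,0) [heading=330, draw]
PU: pen up
LT 150: heading 330 -> 120
FD 20: (0,0) -> (-10,17.321) [heading=120, move]
FD 15: (-10,17.321) -> (-17.5,30.311) [heading=120, move]
FD 15: (-17.5,30.311) -> (-25,43.301) [heading=120, move]
Final: pos=(-25,43.301), heading=120, 3 segment(s) drawn

Segment lengths:
  seg 1: (0,0) -> (3.464,-2), length = 4
  seg 2: (3.464,-2) -> (-9.526,5.5), length = 15
  seg 3: (-9.526,5.5) -> (0,0), length = 11
Total = 30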